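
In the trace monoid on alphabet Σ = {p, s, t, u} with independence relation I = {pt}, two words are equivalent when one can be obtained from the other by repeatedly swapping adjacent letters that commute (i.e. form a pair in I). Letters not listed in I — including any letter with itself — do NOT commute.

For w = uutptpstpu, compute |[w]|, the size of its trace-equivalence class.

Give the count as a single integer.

12

piece 0:u — minimal
piece 1:u rests on {0:u}
piece 2:t rests on {1:u}
piece 3:p rests on {1:u}
piece 4:t rests on {2:t}
piece 5:p rests on {3:p}
piece 6:s rests on {4:t, 5:p}
piece 7:t rests on {6:s}
piece 8:p rests on {6:s}
piece 9:u rests on {7:t, 8:p}
minimal pieces: {0:u}
ways to finish when only these pieces remain (= sum over removing one remaining piece with nothing left below it):
  1 left: {9}→1
  2 left: {7,9}→1  {8,9}→1
  3 left: {7,8,9}→2
  4 left: {6,7,8,9}→2
  5 left: {4,6,7,8,9}→2  {5,6,7,8,9}→2
  6 left: {2,4,6,7,8,9}→2  {3,5,6,7,8,9}→2  {4,5,6,7,8,9}→4
  7 left: {2,4,5,6,7,8,9}→6  {3,4,5,6,7,8,9}→6
  8 left: {2,3,4,5,6,7,8,9}→12
  placing 0:u first → 12 extensions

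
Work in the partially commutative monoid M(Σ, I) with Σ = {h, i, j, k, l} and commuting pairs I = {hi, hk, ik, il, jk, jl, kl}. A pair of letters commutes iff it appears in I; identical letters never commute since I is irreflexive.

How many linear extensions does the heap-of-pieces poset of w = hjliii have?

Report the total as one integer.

piece 0:h — minimal
piece 1:j rests on {0:h}
piece 2:l rests on {0:h}
piece 3:i rests on {1:j}
piece 4:i rests on {3:i}
piece 5:i rests on {4:i}
minimal pieces: {0:h}
ways to finish when only these pieces remain (= sum over removing one remaining piece with nothing left below it):
  1 left: {2}→1  {5}→1
  2 left: {2,5}→2  {4,5}→1
  3 left: {2,4,5}→3  {3,4,5}→1
  4 left: {1,3,4,5}→1  {2,3,4,5}→4
  placing 0:h first → 5 extensions

5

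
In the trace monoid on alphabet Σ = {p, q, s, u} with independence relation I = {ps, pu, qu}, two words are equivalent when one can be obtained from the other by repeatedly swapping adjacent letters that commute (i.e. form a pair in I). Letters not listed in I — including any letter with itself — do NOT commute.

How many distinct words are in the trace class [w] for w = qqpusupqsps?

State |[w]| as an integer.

#0=q has no predecessor
#1=q depends on [0:q]
#2=p depends on [1:q]
#3=u has no predecessor
#4=s depends on [1:q, 3:u]
#5=u depends on [4:s]
#6=p depends on [2:p]
#7=q depends on [4:s, 6:p]
#8=s depends on [5:u, 7:q]
#9=p depends on [7:q]
#10=s depends on [8:s]
sources: [0:q, 3:u]
N(rest) = Σ N(rest − s) over sources s of rest; N(one piece) = 1:
  size 1 → [9]=1  [10]=1
  size 2 → [8,10]=1  [9,10]=2
  size 3 → [5,8,10]=1  [8,9,10]=3
  size 4 → [5,8,9,10]=4  [7,8,9,10]=3
  size 5 → [5,7,8,9,10]=7  [6,7,8,9,10]=3
  size 6 → [2,6,7,8,9,10]=3  [4,5,7,8,9,10]=7  [5,6,7,8,9,10]=10
  size 7 → [2,5,6,7,8,9,10]=13  [3,4,5,7,8,9,10]=7  [4,5,6,7,8,9,10]=17
  size 8 → [2,4,5,6,7,8,9,10]=30  [3,4,5,6,7,8,9,10]=24
  size 9 → [1,2,4,5,6,7,8,9,10]=30  [2,3,4,5,6,7,8,9,10]=54
  first=0(q) contributes 84
  first=3(u) contributes 30
|[w]| = 114

114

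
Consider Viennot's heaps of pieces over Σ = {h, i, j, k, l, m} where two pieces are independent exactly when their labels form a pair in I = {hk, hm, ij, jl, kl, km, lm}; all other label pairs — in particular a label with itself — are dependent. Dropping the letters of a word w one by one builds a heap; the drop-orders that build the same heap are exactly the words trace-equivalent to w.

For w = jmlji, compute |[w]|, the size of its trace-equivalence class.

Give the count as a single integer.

7

piece 0:j — minimal
piece 1:m rests on {0:j}
piece 2:l — minimal
piece 3:j rests on {1:m}
piece 4:i rests on {1:m, 2:l}
minimal pieces: {0:j, 2:l}
ways to finish when only these pieces remain (= sum over removing one remaining piece with nothing left below it):
  1 left: {3}→1  {4}→1
  2 left: {2,4}→1  {3,4}→2
  3 left: {1,3,4}→2  {2,3,4}→3
  placing 0:j first → 5 extensions
  placing 2:l first → 2 extensions
total linear extensions = 7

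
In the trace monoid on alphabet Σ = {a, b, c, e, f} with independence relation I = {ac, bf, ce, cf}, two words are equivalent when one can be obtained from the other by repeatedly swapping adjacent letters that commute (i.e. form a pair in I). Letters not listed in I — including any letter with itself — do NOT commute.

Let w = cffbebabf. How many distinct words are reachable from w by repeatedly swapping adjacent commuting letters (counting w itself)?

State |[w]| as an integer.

12

0(c) covers ∅
1(f) covers ∅
2(f) covers 1:f
3(b) covers 0:c
4(e) covers 2:f, 3:b
5(b) covers 4:e
6(a) covers 5:b
7(b) covers 6:a
8(f) covers 6:a
floor of heap: 0:c, 1:f
completions by unplaced set U, small U first (add the entries for U minus each lowest piece of U):
  |U|=1: {7}:1  {8}:1
  |U|=2: {7,8}:2
  |U|=3: {6,7,8}:2
  |U|=4: {5,6,7,8}:2
  |U|=5: {4,5,6,7,8}:2
  |U|=6: {2,4,5,6,7,8}:2  {3,4,5,6,7,8}:2
  |U|=7: {0,3,4,5,6,7,8}:2  {1,2,4,5,6,7,8}:2  {2,3,4,5,6,7,8}:4
  start at 0(c): 6
  start at 1(f): 6
sum over floor = 12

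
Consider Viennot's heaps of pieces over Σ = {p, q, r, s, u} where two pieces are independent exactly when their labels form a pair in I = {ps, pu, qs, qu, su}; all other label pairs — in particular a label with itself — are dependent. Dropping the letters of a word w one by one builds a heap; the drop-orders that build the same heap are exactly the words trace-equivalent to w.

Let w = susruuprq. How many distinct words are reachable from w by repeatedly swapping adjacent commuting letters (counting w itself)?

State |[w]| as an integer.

9

0(s) covers ∅
1(u) covers ∅
2(s) covers 0:s
3(r) covers 1:u, 2:s
4(u) covers 3:r
5(u) covers 4:u
6(p) covers 3:r
7(r) covers 5:u, 6:p
8(q) covers 7:r
floor of heap: 0:s, 1:u
completions by unplaced set U, small U first (add the entries for U minus each lowest piece of U):
  |U|=1: {8}:1
  |U|=2: {7,8}:1
  |U|=3: {5,7,8}:1  {6,7,8}:1
  |U|=4: {4,5,7,8}:1  {5,6,7,8}:2
  |U|=5: {4,5,6,7,8}:3
  |U|=6: {3,4,5,6,7,8}:3
  |U|=7: {1,3,4,5,6,7,8}:3  {2,3,4,5,6,7,8}:3
  start at 0(s): 6
  start at 1(u): 3
sum over floor = 9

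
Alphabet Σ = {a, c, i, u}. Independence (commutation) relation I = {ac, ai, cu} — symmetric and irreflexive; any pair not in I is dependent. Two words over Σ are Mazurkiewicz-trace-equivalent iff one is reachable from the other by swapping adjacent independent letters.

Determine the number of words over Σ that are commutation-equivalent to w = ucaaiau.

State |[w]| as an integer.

0(u) covers ∅
1(c) covers ∅
2(a) covers 0:u
3(a) covers 2:a
4(i) covers 0:u, 1:c
5(a) covers 3:a
6(u) covers 4:i, 5:a
floor of heap: 0:u, 1:c
completions by unplaced set U, small U first (add the entries for U minus each lowest piece of U):
  |U|=1: {6}:1
  |U|=2: {4,6}:1  {5,6}:1
  |U|=3: {1,4,6}:1  {3,5,6}:1  {4,5,6}:2
  |U|=4: {1,4,5,6}:3  {2,3,5,6}:1  {3,4,5,6}:3
  |U|=5: {1,3,4,5,6}:6  {2,3,4,5,6}:4
  start at 0(u): 10
  start at 1(c): 4
sum over floor = 14

14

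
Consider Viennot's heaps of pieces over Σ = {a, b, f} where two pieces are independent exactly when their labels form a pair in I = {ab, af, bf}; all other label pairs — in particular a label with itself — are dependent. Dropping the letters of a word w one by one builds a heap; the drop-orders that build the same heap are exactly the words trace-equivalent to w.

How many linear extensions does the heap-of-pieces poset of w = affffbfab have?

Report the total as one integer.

#0=a has no predecessor
#1=f has no predecessor
#2=f depends on [1:f]
#3=f depends on [2:f]
#4=f depends on [3:f]
#5=b has no predecessor
#6=f depends on [4:f]
#7=a depends on [0:a]
#8=b depends on [5:b]
sources: [0:a, 1:f, 5:b]
N(rest) = Σ N(rest − s) over sources s of rest; N(one piece) = 1:
  size 1 → [6]=1  [7]=1  [8]=1
  size 2 → [0,7]=1  [4,6]=1  [5,8]=1  [6,7]=2  [6,8]=2  [7,8]=2
  size 3 → [0,6,7]=3  [0,7,8]=3  [3,4,6]=1  [4,6,7]=3  [4,6,8]=3  [5,6,8]=3  [5,7,8]=3  [6,7,8]=6
  size 4 → [0,4,6,7]=6  [0,5,7,8]=6  [0,6,7,8]=12  [2,3,4,6]=1  [3,4,6,7]=4  [3,4,6,8]=4  [4,5,6,8]=6  [4,6,7,8]=12  [5,6,7,8]=12
  size 5 → [0,3,4,6,7]=10  [0,4,6,7,8]=30  [0,5,6,7,8]=30  [1,2,3,4,6]=1  [2,3,4,6,7]=5  [2,3,4,6,8]=5  [3,4,5,6,8]=10  [3,4,6,7,8]=20  [4,5,6,7,8]=30
  size 6 → [0,2,3,4,6,7]=15  [0,3,4,6,7,8]=60  [0,4,5,6,7,8]=90  [1,2,3,4,6,7]=6  [1,2,3,4,6,8]=6  [2,3,4,5,6,8]=15  [2,3,4,6,7,8]=30  [3,4,5,6,7,8]=60
  size 7 → [0,1,2,3,4,6,7]=21  [0,2,3,4,6,7,8]=105  [0,3,4,5,6,7,8]=210  [1,2,3,4,5,6,8]=21  [1,2,3,4,6,7,8]=42  [2,3,4,5,6,7,8]=105
  first=0(a) contributes 168
  first=1(f) contributes 420
  first=5(b) contributes 168
|[w]| = 756

756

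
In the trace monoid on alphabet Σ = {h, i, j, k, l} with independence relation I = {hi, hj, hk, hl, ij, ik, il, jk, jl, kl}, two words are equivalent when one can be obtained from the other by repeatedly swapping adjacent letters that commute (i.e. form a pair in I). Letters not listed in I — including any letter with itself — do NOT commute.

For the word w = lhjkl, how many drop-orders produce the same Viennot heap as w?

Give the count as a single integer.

60

drop 0:l onto floor
drop 1:h onto floor
drop 2:j onto floor
drop 3:k onto floor
drop 4:l onto {0:l}
ground layer = {0:l, 1:h, 2:j, 3:k}
drop-orders for the pieces not yet dropped (sum over which currently-grounded one goes next):
  1 to go: {1} 1  {2} 1  {3} 1  {4} 1
  2 to go: {0,4} 1  {1,2} 2  {1,3} 2  {1,4} 2  {2,3} 2  {2,4} 2  {3,4} 2
  3 to go: {0,1,4} 3  {0,2,4} 3  {0,3,4} 3  {1,2,3} 6  {1,2,4} 6  {1,3,4} 6  {2,3,4} 6
  if 0:l drops first: 24 orders
  if 1:h drops first: 12 orders
  if 2:j drops first: 12 orders
  if 3:k drops first: 12 orders
heap linearizations: 60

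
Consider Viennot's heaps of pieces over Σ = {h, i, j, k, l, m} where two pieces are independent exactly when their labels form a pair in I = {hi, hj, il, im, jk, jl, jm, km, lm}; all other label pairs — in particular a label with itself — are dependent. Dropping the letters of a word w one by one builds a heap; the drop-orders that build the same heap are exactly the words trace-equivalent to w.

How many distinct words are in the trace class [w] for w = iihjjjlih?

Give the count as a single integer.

84

#0=i has no predecessor
#1=i depends on [0:i]
#2=h has no predecessor
#3=j depends on [1:i]
#4=j depends on [3:j]
#5=j depends on [4:j]
#6=l depends on [2:h]
#7=i depends on [5:j]
#8=h depends on [6:l]
sources: [0:i, 2:h]
N(rest) = Σ N(rest − s) over sources s of rest; N(one piece) = 1:
  size 1 → [7]=1  [8]=1
  size 2 → [5,7]=1  [6,8]=1  [7,8]=2
  size 3 → [2,6,8]=1  [4,5,7]=1  [5,7,8]=3  [6,7,8]=3
  size 4 → [2,6,7,8]=4  [3,4,5,7]=1  [4,5,7,8]=4  [5,6,7,8]=6
  size 5 → [1,3,4,5,7]=1  [2,5,6,7,8]=10  [3,4,5,7,8]=5  [4,5,6,7,8]=10
  size 6 → [0,1,3,4,5,7]=1  [1,3,4,5,7,8]=6  [2,4,5,6,7,8]=20  [3,4,5,6,7,8]=15
  size 7 → [0,1,3,4,5,7,8]=7  [1,3,4,5,6,7,8]=21  [2,3,4,5,6,7,8]=35
  first=0(i) contributes 56
  first=2(h) contributes 28
|[w]| = 84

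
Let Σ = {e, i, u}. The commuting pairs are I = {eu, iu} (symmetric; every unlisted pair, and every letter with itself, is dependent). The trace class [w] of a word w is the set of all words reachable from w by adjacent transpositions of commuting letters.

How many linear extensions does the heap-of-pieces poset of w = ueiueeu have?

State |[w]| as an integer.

drop 0:u onto floor
drop 1:e onto floor
drop 2:i onto {1:e}
drop 3:u onto {0:u}
drop 4:e onto {2:i}
drop 5:e onto {4:e}
drop 6:u onto {3:u}
ground layer = {0:u, 1:e}
drop-orders for the pieces not yet dropped (sum over which currently-grounded one goes next):
  1 to go: {5} 1  {6} 1
  2 to go: {3,6} 1  {4,5} 1  {5,6} 2
  3 to go: {0,3,6} 1  {2,4,5} 1  {3,5,6} 3  {4,5,6} 3
  4 to go: {0,3,5,6} 4  {1,2,4,5} 1  {2,4,5,6} 4  {3,4,5,6} 6
  5 to go: {0,3,4,5,6} 10  {1,2,4,5,6} 5  {2,3,4,5,6} 10
  if 0:u drops first: 15 orders
  if 1:e drops first: 20 orders
heap linearizations: 35

35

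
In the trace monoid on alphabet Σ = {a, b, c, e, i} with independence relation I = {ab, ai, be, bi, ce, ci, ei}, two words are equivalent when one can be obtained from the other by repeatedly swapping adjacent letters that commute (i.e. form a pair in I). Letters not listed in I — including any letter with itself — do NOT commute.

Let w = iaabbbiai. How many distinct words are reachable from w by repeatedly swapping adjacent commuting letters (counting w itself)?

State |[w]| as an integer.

1680

drop 0:i onto floor
drop 1:a onto floor
drop 2:a onto {1:a}
drop 3:b onto floor
drop 4:b onto {3:b}
drop 5:b onto {4:b}
drop 6:i onto {0:i}
drop 7:a onto {2:a}
drop 8:i onto {6:i}
ground layer = {0:i, 1:a, 3:b}
drop-orders for the pieces not yet dropped (sum over which currently-grounded one goes next):
  1 to go: {5} 1  {7} 1  {8} 1
  2 to go: {2,7} 1  {4,5} 1  {5,7} 2  {5,8} 2  {6,8} 1  {7,8} 2
  3 to go: {0,6,8} 1  {1,2,7} 1  {2,5,7} 3  {2,7,8} 3  {3,4,5} 1  {4,5,7} 3  {4,5,8} 3  {5,6,8} 3  {5,7,8} 6  {6,7,8} 3
  4 to go: {0,5,6,8} 4  {0,6,7,8} 4  {1,2,5,7} 4  {1,2,7,8} 4  {2,4,5,7} 6  {2,5,7,8} 12  {2,6,7,8} 6  {3,4,5,7} 4  {3,4,5,8} 4  {4,5,6,8} 6  {4,5,7,8} 12  {5,6,7,8} 12
  5 to go: {0,2,6,7,8} 10  {0,4,5,6,8} 10  {0,5,6,7,8} 20  {1,2,4,5,7} 10  {1,2,5,7,8} 20  {1,2,6,7,8} 10  {2,3,4,5,7} 10  {2,4,5,7,8} 30  {2,5,6,7,8} 30  {3,4,5,6,8} 10  {3,4,5,7,8} 20  {4,5,6,7,8} 30
  6 to go: {0,1,2,6,7,8} 20  {0,2,5,6,7,8} 60  {0,3,4,5,6,8} 20  {0,4,5,6,7,8} 60  {1,2,3,4,5,7} 20  {1,2,4,5,7,8} 60  {1,2,5,6,7,8} 60  {2,3,4,5,7,8} 60  {2,4,5,6,7,8} 90  {3,4,5,6,7,8} 60
  7 to go: {0,1,2,5,6,7,8} 140  {0,2,4,5,6,7,8} 210  {0,3,4,5,6,7,8} 140  {1,2,3,4,5,7,8} 140  {1,2,4,5,6,7,8} 210  {2,3,4,5,6,7,8} 210
  if 0:i drops first: 560 orders
  if 1:a drops first: 560 orders
  if 3:b drops first: 560 orders
heap linearizations: 1680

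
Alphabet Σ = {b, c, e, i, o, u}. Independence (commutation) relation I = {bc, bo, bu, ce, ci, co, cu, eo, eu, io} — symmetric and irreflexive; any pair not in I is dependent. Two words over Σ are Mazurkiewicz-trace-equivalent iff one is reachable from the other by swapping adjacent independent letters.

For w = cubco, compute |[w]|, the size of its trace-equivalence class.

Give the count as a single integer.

drop 0:c onto floor
drop 1:u onto floor
drop 2:b onto floor
drop 3:c onto {0:c}
drop 4:o onto {1:u}
ground layer = {0:c, 1:u, 2:b}
drop-orders for the pieces not yet dropped (sum over which currently-grounded one goes next):
  1 to go: {2} 1  {3} 1  {4} 1
  2 to go: {0,3} 1  {1,4} 1  {2,3} 2  {2,4} 2  {3,4} 2
  3 to go: {0,2,3} 3  {0,3,4} 3  {1,2,4} 3  {1,3,4} 3  {2,3,4} 6
  if 0:c drops first: 12 orders
  if 1:u drops first: 12 orders
  if 2:b drops first: 6 orders
heap linearizations: 30

30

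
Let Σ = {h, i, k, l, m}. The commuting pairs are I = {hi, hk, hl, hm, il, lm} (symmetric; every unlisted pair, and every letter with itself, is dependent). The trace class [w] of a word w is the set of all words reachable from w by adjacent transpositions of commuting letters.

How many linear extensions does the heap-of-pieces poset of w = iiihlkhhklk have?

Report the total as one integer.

0(i) covers ∅
1(i) covers 0:i
2(i) covers 1:i
3(h) covers ∅
4(l) covers ∅
5(k) covers 2:i, 4:l
6(h) covers 3:h
7(h) covers 6:h
8(k) covers 5:k
9(l) covers 8:k
10(k) covers 9:l
floor of heap: 0:i, 3:h, 4:l
completions by unplaced set U, small U first (add the entries for U minus each lowest piece of U):
  |U|=1: {7}:1  {10}:1
  |U|=2: {6,7}:1  {7,10}:2  {9,10}:1
  |U|=3: {3,6,7}:1  {6,7,10}:3  {7,9,10}:3  {8,9,10}:1
  |U|=4: {3,6,7,10}:4  {5,8,9,10}:1  {6,7,9,10}:6  {7,8,9,10}:4
  |U|=5: {2,5,8,9,10}:1  {3,6,7,9,10}:10  {4,5,8,9,10}:1  {5,7,8,9,10}:5  {6,7,8,9,10}:10
  |U|=6: {1,2,5,8,9,10}:1  {2,4,5,8,9,10}:2  {2,5,7,8,9,10}:6  {3,6,7,8,9,10}:20  {4,5,7,8,9,10}:6  {5,6,7,8,9,10}:15
  |U|=7: {0,1,2,5,8,9,10}:1  {1,2,4,5,8,9,10}:3  {1,2,5,7,8,9,10}:7  {2,4,5,7,8,9,10}:14  {2,5,6,7,8,9,10}:21  {3,5,6,7,8,9,10}:35  {4,5,6,7,8,9,10}:21
  |U|=8: {0,1,2,4,5,8,9,10}:4  {0,1,2,5,7,8,9,10}:8  {1,2,4,5,7,8,9,10}:24  {1,2,5,6,7,8,9,10}:28  {2,3,5,6,7,8,9,10}:56  {2,4,5,6,7,8,9,10}:56  {3,4,5,6,7,8,9,10}:56
  |U|=9: {0,1,2,4,5,7,8,9,10}:36  {0,1,2,5,6,7,8,9,10}:36  {1,2,3,5,6,7,8,9,10}:84  {1,2,4,5,6,7,8,9,10}:108  {2,3,4,5,6,7,8,9,10}:168
  start at 0(i): 360
  start at 3(h): 180
  start at 4(l): 120
sum over floor = 660

660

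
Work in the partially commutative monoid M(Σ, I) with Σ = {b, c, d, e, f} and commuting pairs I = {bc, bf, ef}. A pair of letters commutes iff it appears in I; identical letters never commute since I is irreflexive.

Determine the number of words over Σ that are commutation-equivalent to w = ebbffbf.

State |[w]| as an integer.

#0=e has no predecessor
#1=b depends on [0:e]
#2=b depends on [1:b]
#3=f has no predecessor
#4=f depends on [3:f]
#5=b depends on [2:b]
#6=f depends on [4:f]
sources: [0:e, 3:f]
N(rest) = Σ N(rest − s) over sources s of rest; N(one piece) = 1:
  size 1 → [5]=1  [6]=1
  size 2 → [2,5]=1  [4,6]=1  [5,6]=2
  size 3 → [1,2,5]=1  [2,5,6]=3  [3,4,6]=1  [4,5,6]=3
  size 4 → [0,1,2,5]=1  [1,2,5,6]=4  [2,4,5,6]=6  [3,4,5,6]=4
  size 5 → [0,1,2,5,6]=5  [1,2,4,5,6]=10  [2,3,4,5,6]=10
  first=0(e) contributes 20
  first=3(f) contributes 15
|[w]| = 35

35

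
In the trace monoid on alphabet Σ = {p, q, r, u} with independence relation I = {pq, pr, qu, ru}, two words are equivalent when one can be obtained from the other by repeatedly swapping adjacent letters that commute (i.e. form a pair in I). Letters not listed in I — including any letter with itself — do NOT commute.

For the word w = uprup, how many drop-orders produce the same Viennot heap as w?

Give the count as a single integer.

piece 0:u — minimal
piece 1:p rests on {0:u}
piece 2:r — minimal
piece 3:u rests on {1:p}
piece 4:p rests on {3:u}
minimal pieces: {0:u, 2:r}
ways to finish when only these pieces remain (= sum over removing one remaining piece with nothing left below it):
  1 left: {2}→1  {4}→1
  2 left: {2,4}→2  {3,4}→1
  3 left: {1,3,4}→1  {2,3,4}→3
  placing 0:u first → 4 extensions
  placing 2:r first → 1 extensions
total linear extensions = 5

5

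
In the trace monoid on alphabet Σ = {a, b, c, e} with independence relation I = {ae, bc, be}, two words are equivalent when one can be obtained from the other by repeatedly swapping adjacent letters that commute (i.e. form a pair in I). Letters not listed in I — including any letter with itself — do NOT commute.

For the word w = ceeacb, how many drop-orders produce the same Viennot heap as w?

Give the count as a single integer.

9

#0=c has no predecessor
#1=e depends on [0:c]
#2=e depends on [1:e]
#3=a depends on [0:c]
#4=c depends on [2:e, 3:a]
#5=b depends on [3:a]
sources: [0:c]
N(rest) = Σ N(rest − s) over sources s of rest; N(one piece) = 1:
  size 1 → [4]=1  [5]=1
  size 2 → [2,4]=1  [4,5]=2
  size 3 → [1,2,4]=1  [2,4,5]=3  [3,4,5]=2
  size 4 → [1,2,4,5]=4  [2,3,4,5]=5
  first=0(c) contributes 9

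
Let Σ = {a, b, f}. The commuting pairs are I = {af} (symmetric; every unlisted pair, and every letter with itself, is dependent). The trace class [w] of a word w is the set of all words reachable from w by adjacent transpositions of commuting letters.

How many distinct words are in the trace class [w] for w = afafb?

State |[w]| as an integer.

6

0(a) covers ∅
1(f) covers ∅
2(a) covers 0:a
3(f) covers 1:f
4(b) covers 2:a, 3:f
floor of heap: 0:a, 1:f
completions by unplaced set U, small U first (add the entries for U minus each lowest piece of U):
  |U|=1: {4}:1
  |U|=2: {2,4}:1  {3,4}:1
  |U|=3: {0,2,4}:1  {1,3,4}:1  {2,3,4}:2
  start at 0(a): 3
  start at 1(f): 3
sum over floor = 6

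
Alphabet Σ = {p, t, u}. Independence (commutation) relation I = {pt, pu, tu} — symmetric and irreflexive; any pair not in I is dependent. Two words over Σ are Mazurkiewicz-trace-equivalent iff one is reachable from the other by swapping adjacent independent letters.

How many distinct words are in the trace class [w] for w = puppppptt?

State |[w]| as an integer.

0(p) covers ∅
1(u) covers ∅
2(p) covers 0:p
3(p) covers 2:p
4(p) covers 3:p
5(p) covers 4:p
6(p) covers 5:p
7(t) covers ∅
8(t) covers 7:t
floor of heap: 0:p, 1:u, 7:t
completions by unplaced set U, small U first (add the entries for U minus each lowest piece of U):
  |U|=1: {1}:1  {6}:1  {8}:1
  |U|=2: {1,6}:2  {1,8}:2  {5,6}:1  {6,8}:2  {7,8}:1
  |U|=3: {1,5,6}:3  {1,6,8}:6  {1,7,8}:3  {4,5,6}:1  {5,6,8}:3  {6,7,8}:3
  |U|=4: {1,4,5,6}:4  {1,5,6,8}:12  {1,6,7,8}:12  {3,4,5,6}:1  {4,5,6,8}:4  {5,6,7,8}:6
  |U|=5: {1,3,4,5,6}:5  {1,4,5,6,8}:20  {1,5,6,7,8}:30  {2,3,4,5,6}:1  {3,4,5,6,8}:5  {4,5,6,7,8}:10
  |U|=6: {0,2,3,4,5,6}:1  {1,2,3,4,5,6}:6  {1,3,4,5,6,8}:30  {1,4,5,6,7,8}:60  {2,3,4,5,6,8}:6  {3,4,5,6,7,8}:15
  |U|=7: {0,1,2,3,4,5,6}:7  {0,2,3,4,5,6,8}:7  {1,2,3,4,5,6,8}:42  {1,3,4,5,6,7,8}:105  {2,3,4,5,6,7,8}:21
  start at 0(p): 168
  start at 1(u): 28
  start at 7(t): 56
sum over floor = 252

252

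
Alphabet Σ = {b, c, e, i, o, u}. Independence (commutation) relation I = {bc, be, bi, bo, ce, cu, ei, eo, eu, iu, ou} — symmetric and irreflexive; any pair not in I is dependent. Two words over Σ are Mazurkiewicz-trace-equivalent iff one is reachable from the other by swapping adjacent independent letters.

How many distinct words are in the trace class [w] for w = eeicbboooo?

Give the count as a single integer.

1260

0(e) covers ∅
1(e) covers 0:e
2(i) covers ∅
3(c) covers 2:i
4(b) covers ∅
5(b) covers 4:b
6(o) covers 3:c
7(o) covers 6:o
8(o) covers 7:o
9(o) covers 8:o
floor of heap: 0:e, 2:i, 4:b
completions by unplaced set U, small U first (add the entries for U minus each lowest piece of U):
  |U|=1: {1}:1  {5}:1  {9}:1
  |U|=2: {0,1}:1  {1,5}:2  {1,9}:2  {4,5}:1  {5,9}:2  {8,9}:1
  |U|=3: {0,1,5}:3  {0,1,9}:3  {1,4,5}:3  {1,5,9}:6  {1,8,9}:3  {4,5,9}:3  {5,8,9}:3  {7,8,9}:1
  |U|=4: {0,1,4,5}:6  {0,1,5,9}:12  {0,1,8,9}:6  {1,4,5,9}:12  {1,5,8,9}:12  {1,7,8,9}:4  {4,5,8,9}:6  {5,7,8,9}:4  {6,7,8,9}:1
  |U|=5: {0,1,4,5,9}:30  {0,1,5,8,9}:30  {0,1,7,8,9}:10  {1,4,5,8,9}:30  {1,5,7,8,9}:20  {1,6,7,8,9}:5  {3,6,7,8,9}:1  {4,5,7,8,9}:10  {5,6,7,8,9}:5
  |U|=6: {0,1,4,5,8,9}:90  {0,1,5,7,8,9}:60  {0,1,6,7,8,9}:15  {1,3,6,7,8,9}:6  {1,4,5,7,8,9}:60  {1,5,6,7,8,9}:30  {2,3,6,7,8,9}:1  {3,5,6,7,8,9}:6  {4,5,6,7,8,9}:15
  |U|=7: {0,1,3,6,7,8,9}:21  {0,1,4,5,7,8,9}:210  {0,1,5,6,7,8,9}:105  {1,2,3,6,7,8,9}:7  {1,3,5,6,7,8,9}:42  {1,4,5,6,7,8,9}:105  {2,3,5,6,7,8,9}:7  {3,4,5,6,7,8,9}:21
  |U|=8: {0,1,2,3,6,7,8,9}:28  {0,1,3,5,6,7,8,9}:168  {0,1,4,5,6,7,8,9}:420  {1,2,3,5,6,7,8,9}:56  {1,3,4,5,6,7,8,9}:168  {2,3,4,5,6,7,8,9}:28
  start at 0(e): 252
  start at 2(i): 756
  start at 4(b): 252
sum over floor = 1260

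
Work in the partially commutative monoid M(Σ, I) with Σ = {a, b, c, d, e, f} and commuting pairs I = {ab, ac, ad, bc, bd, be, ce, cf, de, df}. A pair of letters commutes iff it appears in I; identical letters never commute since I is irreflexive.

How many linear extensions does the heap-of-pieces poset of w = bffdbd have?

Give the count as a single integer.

drop 0:b onto floor
drop 1:f onto {0:b}
drop 2:f onto {1:f}
drop 3:d onto floor
drop 4:b onto {2:f}
drop 5:d onto {3:d}
ground layer = {0:b, 3:d}
drop-orders for the pieces not yet dropped (sum over which currently-grounded one goes next):
  1 to go: {4} 1  {5} 1
  2 to go: {2,4} 1  {3,5} 1  {4,5} 2
  3 to go: {1,2,4} 1  {2,4,5} 3  {3,4,5} 3
  4 to go: {0,1,2,4} 1  {1,2,4,5} 4  {2,3,4,5} 6
  if 0:b drops first: 10 orders
  if 3:d drops first: 5 orders
heap linearizations: 15

15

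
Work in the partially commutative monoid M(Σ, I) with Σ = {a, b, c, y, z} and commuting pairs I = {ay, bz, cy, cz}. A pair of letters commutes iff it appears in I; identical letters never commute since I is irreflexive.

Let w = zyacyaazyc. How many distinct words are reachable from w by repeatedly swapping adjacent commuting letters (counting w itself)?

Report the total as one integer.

51

0(z) covers ∅
1(y) covers 0:z
2(a) covers 0:z
3(c) covers 2:a
4(y) covers 1:y
5(a) covers 3:c
6(a) covers 5:a
7(z) covers 4:y, 6:a
8(y) covers 7:z
9(c) covers 6:a
floor of heap: 0:z
completions by unplaced set U, small U first (add the entries for U minus each lowest piece of U):
  |U|=1: {8}:1  {9}:1
  |U|=2: {7,8}:1  {8,9}:2
  |U|=3: {4,7,8}:1  {7,8,9}:3
  |U|=4: {1,4,7,8}:1  {4,7,8,9}:4  {6,7,8,9}:3
  |U|=5: {1,4,7,8,9}:5  {4,6,7,8,9}:7  {5,6,7,8,9}:3
  |U|=6: {1,4,6,7,8,9}:12  {3,5,6,7,8,9}:3  {4,5,6,7,8,9}:10
  |U|=7: {1,4,5,6,7,8,9}:22  {2,3,5,6,7,8,9}:3  {3,4,5,6,7,8,9}:13
  |U|=8: {1,3,4,5,6,7,8,9}:35  {2,3,4,5,6,7,8,9}:16
  start at 0(z): 51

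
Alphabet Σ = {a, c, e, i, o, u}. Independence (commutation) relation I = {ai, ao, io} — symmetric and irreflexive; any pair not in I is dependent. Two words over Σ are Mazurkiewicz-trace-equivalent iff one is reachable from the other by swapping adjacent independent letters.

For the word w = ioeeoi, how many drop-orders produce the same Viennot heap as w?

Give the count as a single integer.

4

piece 0:i — minimal
piece 1:o — minimal
piece 2:e rests on {0:i, 1:o}
piece 3:e rests on {2:e}
piece 4:o rests on {3:e}
piece 5:i rests on {3:e}
minimal pieces: {0:i, 1:o}
ways to finish when only these pieces remain (= sum over removing one remaining piece with nothing left below it):
  1 left: {4}→1  {5}→1
  2 left: {4,5}→2
  3 left: {3,4,5}→2
  4 left: {2,3,4,5}→2
  placing 0:i first → 2 extensions
  placing 1:o first → 2 extensions
total linear extensions = 4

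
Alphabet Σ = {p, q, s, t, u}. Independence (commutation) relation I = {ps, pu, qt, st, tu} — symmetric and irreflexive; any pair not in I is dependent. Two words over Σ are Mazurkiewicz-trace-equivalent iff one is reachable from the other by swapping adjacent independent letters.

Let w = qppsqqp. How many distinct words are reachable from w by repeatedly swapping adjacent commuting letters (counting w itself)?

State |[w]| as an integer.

3

0(q) covers ∅
1(p) covers 0:q
2(p) covers 1:p
3(s) covers 0:q
4(q) covers 2:p, 3:s
5(q) covers 4:q
6(p) covers 5:q
floor of heap: 0:q
completions by unplaced set U, small U first (add the entries for U minus each lowest piece of U):
  |U|=1: {6}:1
  |U|=2: {5,6}:1
  |U|=3: {4,5,6}:1
  |U|=4: {2,4,5,6}:1  {3,4,5,6}:1
  |U|=5: {1,2,4,5,6}:1  {2,3,4,5,6}:2
  start at 0(q): 3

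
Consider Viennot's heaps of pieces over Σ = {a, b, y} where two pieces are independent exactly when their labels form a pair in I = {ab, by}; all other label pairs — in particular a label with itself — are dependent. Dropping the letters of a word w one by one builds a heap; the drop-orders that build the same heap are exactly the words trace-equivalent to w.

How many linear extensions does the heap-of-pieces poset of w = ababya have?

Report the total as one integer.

15

piece 0:a — minimal
piece 1:b — minimal
piece 2:a rests on {0:a}
piece 3:b rests on {1:b}
piece 4:y rests on {2:a}
piece 5:a rests on {4:y}
minimal pieces: {0:a, 1:b}
ways to finish when only these pieces remain (= sum over removing one remaining piece with nothing left below it):
  1 left: {3}→1  {5}→1
  2 left: {1,3}→1  {3,5}→2  {4,5}→1
  3 left: {1,3,5}→3  {2,4,5}→1  {3,4,5}→3
  4 left: {0,2,4,5}→1  {1,3,4,5}→6  {2,3,4,5}→4
  placing 0:a first → 10 extensions
  placing 1:b first → 5 extensions
total linear extensions = 15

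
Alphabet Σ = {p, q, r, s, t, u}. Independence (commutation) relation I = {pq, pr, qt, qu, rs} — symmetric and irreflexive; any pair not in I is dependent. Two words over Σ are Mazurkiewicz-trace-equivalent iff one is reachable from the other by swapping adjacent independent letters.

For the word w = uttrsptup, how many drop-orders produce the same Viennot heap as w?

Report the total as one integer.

3

#0=u has no predecessor
#1=t depends on [0:u]
#2=t depends on [1:t]
#3=r depends on [2:t]
#4=s depends on [2:t]
#5=p depends on [4:s]
#6=t depends on [3:r, 5:p]
#7=u depends on [6:t]
#8=p depends on [7:u]
sources: [0:u]
N(rest) = Σ N(rest − s) over sources s of rest; N(one piece) = 1:
  size 1 → [8]=1
  size 2 → [7,8]=1
  size 3 → [6,7,8]=1
  size 4 → [3,6,7,8]=1  [5,6,7,8]=1
  size 5 → [3,5,6,7,8]=2  [4,5,6,7,8]=1
  size 6 → [3,4,5,6,7,8]=3
  size 7 → [2,3,4,5,6,7,8]=3
  first=0(u) contributes 3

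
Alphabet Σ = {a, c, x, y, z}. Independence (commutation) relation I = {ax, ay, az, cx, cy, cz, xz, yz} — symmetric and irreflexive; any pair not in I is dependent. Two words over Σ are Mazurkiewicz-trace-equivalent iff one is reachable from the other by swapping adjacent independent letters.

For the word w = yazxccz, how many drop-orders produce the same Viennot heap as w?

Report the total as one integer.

#0=y has no predecessor
#1=a has no predecessor
#2=z has no predecessor
#3=x depends on [0:y]
#4=c depends on [1:a]
#5=c depends on [4:c]
#6=z depends on [2:z]
sources: [0:y, 1:a, 2:z]
N(rest) = Σ N(rest − s) over sources s of rest; N(one piece) = 1:
  size 1 → [3]=1  [5]=1  [6]=1
  size 2 → [0,3]=1  [2,6]=1  [3,5]=2  [3,6]=2  [4,5]=1  [5,6]=2
  size 3 → [0,3,5]=3  [0,3,6]=3  [1,4,5]=1  [2,3,6]=3  [2,5,6]=3  [3,4,5]=3  [3,5,6]=6  [4,5,6]=3
  size 4 → [0,2,3,6]=6  [0,3,4,5]=6  [0,3,5,6]=12  [1,3,4,5]=4  [1,4,5,6]=4  [2,3,5,6]=12  [2,4,5,6]=6  [3,4,5,6]=12
  size 5 → [0,1,3,4,5]=10  [0,2,3,5,6]=30  [0,3,4,5,6]=30  [1,2,4,5,6]=10  [1,3,4,5,6]=20  [2,3,4,5,6]=30
  first=0(y) contributes 60
  first=1(a) contributes 90
  first=2(z) contributes 60
|[w]| = 210

210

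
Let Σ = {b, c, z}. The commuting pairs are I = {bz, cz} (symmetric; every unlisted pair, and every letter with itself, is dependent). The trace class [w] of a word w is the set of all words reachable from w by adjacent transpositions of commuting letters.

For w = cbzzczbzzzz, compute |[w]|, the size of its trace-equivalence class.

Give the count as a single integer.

#0=c has no predecessor
#1=b depends on [0:c]
#2=z has no predecessor
#3=z depends on [2:z]
#4=c depends on [1:b]
#5=z depends on [3:z]
#6=b depends on [4:c]
#7=z depends on [5:z]
#8=z depends on [7:z]
#9=z depends on [8:z]
#10=z depends on [9:z]
sources: [0:c, 2:z]
N(rest) = Σ N(rest − s) over sources s of rest; N(one piece) = 1:
  size 1 → [6]=1  [10]=1
  size 2 → [4,6]=1  [6,10]=2  [9,10]=1
  size 3 → [1,4,6]=1  [4,6,10]=3  [6,9,10]=3  [8,9,10]=1
  size 4 → [0,1,4,6]=1  [1,4,6,10]=4  [4,6,9,10]=6  [6,8,9,10]=4  [7,8,9,10]=1
  size 5 → [0,1,4,6,10]=5  [1,4,6,9,10]=10  [4,6,8,9,10]=10  [5,7,8,9,10]=1  [6,7,8,9,10]=5
  size 6 → [0,1,4,6,9,10]=15  [1,4,6,8,9,10]=20  [3,5,7,8,9,10]=1  [4,6,7,8,9,10]=15  [5,6,7,8,9,10]=6
  size 7 → [0,1,4,6,8,9,10]=35  [1,4,6,7,8,9,10]=35  [2,3,5,7,8,9,10]=1  [3,5,6,7,8,9,10]=7  [4,5,6,7,8,9,10]=21
  size 8 → [0,1,4,6,7,8,9,10]=70  [1,4,5,6,7,8,9,10]=56  [2,3,5,6,7,8,9,10]=8  [3,4,5,6,7,8,9,10]=28
  size 9 → [0,1,4,5,6,7,8,9,10]=126  [1,3,4,5,6,7,8,9,10]=84  [2,3,4,5,6,7,8,9,10]=36
  first=0(c) contributes 120
  first=2(z) contributes 210
|[w]| = 330

330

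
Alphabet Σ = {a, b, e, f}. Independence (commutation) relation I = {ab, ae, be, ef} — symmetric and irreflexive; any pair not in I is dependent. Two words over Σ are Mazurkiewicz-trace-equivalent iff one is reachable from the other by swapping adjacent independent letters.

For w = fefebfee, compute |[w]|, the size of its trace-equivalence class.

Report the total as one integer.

70

drop 0:f onto floor
drop 1:e onto floor
drop 2:f onto {0:f}
drop 3:e onto {1:e}
drop 4:b onto {2:f}
drop 5:f onto {4:b}
drop 6:e onto {3:e}
drop 7:e onto {6:e}
ground layer = {0:f, 1:e}
drop-orders for the pieces not yet dropped (sum over which currently-grounded one goes next):
  1 to go: {5} 1  {7} 1
  2 to go: {4,5} 1  {5,7} 2  {6,7} 1
  3 to go: {2,4,5} 1  {3,6,7} 1  {4,5,7} 3  {5,6,7} 3
  4 to go: {0,2,4,5} 1  {1,3,6,7} 1  {2,4,5,7} 4  {3,5,6,7} 4  {4,5,6,7} 6
  5 to go: {0,2,4,5,7} 5  {1,3,5,6,7} 5  {2,4,5,6,7} 10  {3,4,5,6,7} 10
  6 to go: {0,2,4,5,6,7} 15  {1,3,4,5,6,7} 15  {2,3,4,5,6,7} 20
  if 0:f drops first: 35 orders
  if 1:e drops first: 35 orders
heap linearizations: 70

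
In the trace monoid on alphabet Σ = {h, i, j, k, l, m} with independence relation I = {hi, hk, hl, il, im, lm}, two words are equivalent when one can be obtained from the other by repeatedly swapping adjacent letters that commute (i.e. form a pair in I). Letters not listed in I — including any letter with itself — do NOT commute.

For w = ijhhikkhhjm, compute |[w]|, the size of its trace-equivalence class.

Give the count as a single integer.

35

drop 0:i onto floor
drop 1:j onto {0:i}
drop 2:h onto {1:j}
drop 3:h onto {2:h}
drop 4:i onto {1:j}
drop 5:k onto {4:i}
drop 6:k onto {5:k}
drop 7:h onto {3:h}
drop 8:h onto {7:h}
drop 9:j onto {6:k, 8:h}
drop 10:m onto {9:j}
ground layer = {0:i}
drop-orders for the pieces not yet dropped (sum over which currently-grounded one goes next):
  1 to go: {10} 1
  2 to go: {9,10} 1
  3 to go: {6,9,10} 1  {8,9,10} 1
  4 to go: {5,6,9,10} 1  {6,8,9,10} 2  {7,8,9,10} 1
  5 to go: {3,7,8,9,10} 1  {4,5,6,9,10} 1  {5,6,8,9,10} 3  {6,7,8,9,10} 3
  6 to go: {2,3,7,8,9,10} 1  {3,6,7,8,9,10} 4  {4,5,6,8,9,10} 4  {5,6,7,8,9,10} 6
  7 to go: {2,3,6,7,8,9,10} 5  {3,5,6,7,8,9,10} 10  {4,5,6,7,8,9,10} 10
  8 to go: {2,3,5,6,7,8,9,10} 15  {3,4,5,6,7,8,9,10} 20
  9 to go: {2,3,4,5,6,7,8,9,10} 35
  if 0:i drops first: 35 orders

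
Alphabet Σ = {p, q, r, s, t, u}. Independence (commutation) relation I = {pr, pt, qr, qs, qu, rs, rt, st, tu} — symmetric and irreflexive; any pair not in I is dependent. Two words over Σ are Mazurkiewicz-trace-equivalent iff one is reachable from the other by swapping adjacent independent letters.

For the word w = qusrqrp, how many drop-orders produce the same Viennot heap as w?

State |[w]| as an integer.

71

#0=q has no predecessor
#1=u has no predecessor
#2=s depends on [1:u]
#3=r depends on [1:u]
#4=q depends on [0:q]
#5=r depends on [3:r]
#6=p depends on [2:s, 4:q]
sources: [0:q, 1:u]
N(rest) = Σ N(rest − s) over sources s of rest; N(one piece) = 1:
  size 1 → [5]=1  [6]=1
  size 2 → [2,6]=1  [3,5]=1  [4,6]=1  [5,6]=2
  size 3 → [0,4,6]=1  [2,4,6]=2  [2,5,6]=3  [3,5,6]=3  [4,5,6]=3
  size 4 → [0,2,4,6]=3  [0,4,5,6]=4  [2,3,5,6]=6  [2,4,5,6]=8  [3,4,5,6]=6
  size 5 → [0,2,4,5,6]=15  [0,3,4,5,6]=10  [1,2,3,5,6]=6  [2,3,4,5,6]=20
  first=0(q) contributes 26
  first=1(u) contributes 45
|[w]| = 71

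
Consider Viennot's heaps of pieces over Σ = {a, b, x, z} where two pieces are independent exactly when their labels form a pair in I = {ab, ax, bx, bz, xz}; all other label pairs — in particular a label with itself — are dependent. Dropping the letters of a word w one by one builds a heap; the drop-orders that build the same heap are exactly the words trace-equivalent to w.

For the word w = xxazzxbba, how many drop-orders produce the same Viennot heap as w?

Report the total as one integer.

1260

drop 0:x onto floor
drop 1:x onto {0:x}
drop 2:a onto floor
drop 3:z onto {2:a}
drop 4:z onto {3:z}
drop 5:x onto {1:x}
drop 6:b onto floor
drop 7:b onto {6:b}
drop 8:a onto {4:z}
ground layer = {0:x, 2:a, 6:b}
drop-orders for the pieces not yet dropped (sum over which currently-grounded one goes next):
  1 to go: {5} 1  {7} 1  {8} 1
  2 to go: {1,5} 1  {4,8} 1  {5,7} 2  {5,8} 2  {6,7} 1  {7,8} 2
  3 to go: {0,1,5} 1  {1,5,7} 3  {1,5,8} 3  {3,4,8} 1  {4,5,8} 3  {4,7,8} 3  {5,6,7} 3  {5,7,8} 6  {6,7,8} 3
  4 to go: {0,1,5,7} 4  {0,1,5,8} 4  {1,4,5,8} 6  {1,5,6,7} 6  {1,5,7,8} 12  {2,3,4,8} 1  {3,4,5,8} 4  {3,4,7,8} 4  {4,5,7,8} 12  {4,6,7,8} 6  {5,6,7,8} 12
  5 to go: {0,1,4,5,8} 10  {0,1,5,6,7} 10  {0,1,5,7,8} 20  {1,3,4,5,8} 10  {1,4,5,7,8} 30  {1,5,6,7,8} 30  {2,3,4,5,8} 5  {2,3,4,7,8} 5  {3,4,5,7,8} 20  {3,4,6,7,8} 10  {4,5,6,7,8} 30
  6 to go: {0,1,3,4,5,8} 20  {0,1,4,5,7,8} 60  {0,1,5,6,7,8} 60  {1,2,3,4,5,8} 15  {1,3,4,5,7,8} 60  {1,4,5,6,7,8} 90  {2,3,4,5,7,8} 30  {2,3,4,6,7,8} 15  {3,4,5,6,7,8} 60
  7 to go: {0,1,2,3,4,5,8} 35  {0,1,3,4,5,7,8} 140  {0,1,4,5,6,7,8} 210  {1,2,3,4,5,7,8} 105  {1,3,4,5,6,7,8} 210  {2,3,4,5,6,7,8} 105
  if 0:x drops first: 420 orders
  if 2:a drops first: 560 orders
  if 6:b drops first: 280 orders
heap linearizations: 1260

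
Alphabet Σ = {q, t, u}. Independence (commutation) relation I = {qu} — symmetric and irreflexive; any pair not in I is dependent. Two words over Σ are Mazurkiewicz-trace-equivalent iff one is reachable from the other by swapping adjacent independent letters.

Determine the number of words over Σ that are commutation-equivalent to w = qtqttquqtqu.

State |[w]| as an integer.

6

piece 0:q — minimal
piece 1:t rests on {0:q}
piece 2:q rests on {1:t}
piece 3:t rests on {2:q}
piece 4:t rests on {3:t}
piece 5:q rests on {4:t}
piece 6:u rests on {4:t}
piece 7:q rests on {5:q}
piece 8:t rests on {6:u, 7:q}
piece 9:q rests on {8:t}
piece 10:u rests on {8:t}
minimal pieces: {0:q}
ways to finish when only these pieces remain (= sum over removing one remaining piece with nothing left below it):
  1 left: {9}→1  {10}→1
  2 left: {9,10}→2
  3 left: {8,9,10}→2
  4 left: {6,8,9,10}→2  {7,8,9,10}→2
  5 left: {5,7,8,9,10}→2  {6,7,8,9,10}→4
  6 left: {5,6,7,8,9,10}→6
  7 left: {4,5,6,7,8,9,10}→6
  8 left: {3,4,5,6,7,8,9,10}→6
  9 left: {2,3,4,5,6,7,8,9,10}→6
  placing 0:q first → 6 extensions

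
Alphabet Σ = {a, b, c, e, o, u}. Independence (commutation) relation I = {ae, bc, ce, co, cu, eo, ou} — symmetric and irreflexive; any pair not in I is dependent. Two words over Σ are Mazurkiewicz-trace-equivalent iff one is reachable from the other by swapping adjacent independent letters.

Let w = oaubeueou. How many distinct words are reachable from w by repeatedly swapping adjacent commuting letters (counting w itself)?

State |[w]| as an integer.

drop 0:o onto floor
drop 1:a onto {0:o}
drop 2:u onto {1:a}
drop 3:b onto {2:u}
drop 4:e onto {3:b}
drop 5:u onto {4:e}
drop 6:e onto {5:u}
drop 7:o onto {3:b}
drop 8:u onto {6:e}
ground layer = {0:o}
drop-orders for the pieces not yet dropped (sum over which currently-grounded one goes next):
  1 to go: {7} 1  {8} 1
  2 to go: {6,8} 1  {7,8} 2
  3 to go: {5,6,8} 1  {6,7,8} 3
  4 to go: {4,5,6,8} 1  {5,6,7,8} 4
  5 to go: {4,5,6,7,8} 5
  6 to go: {3,4,5,6,7,8} 5
  7 to go: {2,3,4,5,6,7,8} 5
  if 0:o drops first: 5 orders

5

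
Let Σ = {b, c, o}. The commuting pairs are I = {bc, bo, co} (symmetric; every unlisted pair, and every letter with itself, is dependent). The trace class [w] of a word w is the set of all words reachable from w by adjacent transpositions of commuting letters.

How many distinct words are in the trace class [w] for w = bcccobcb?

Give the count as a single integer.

280

#0=b has no predecessor
#1=c has no predecessor
#2=c depends on [1:c]
#3=c depends on [2:c]
#4=o has no predecessor
#5=b depends on [0:b]
#6=c depends on [3:c]
#7=b depends on [5:b]
sources: [0:b, 1:c, 4:o]
N(rest) = Σ N(rest − s) over sources s of rest; N(one piece) = 1:
  size 1 → [4]=1  [6]=1  [7]=1
  size 2 → [3,6]=1  [4,6]=2  [4,7]=2  [5,7]=1  [6,7]=2
  size 3 → [0,5,7]=1  [2,3,6]=1  [3,4,6]=3  [3,6,7]=3  [4,5,7]=3  [4,6,7]=6  [5,6,7]=3
  size 4 → [0,4,5,7]=4  [0,5,6,7]=4  [1,2,3,6]=1  [2,3,4,6]=4  [2,3,6,7]=4  [3,4,6,7]=12  [3,5,6,7]=6  [4,5,6,7]=12
  size 5 → [0,3,5,6,7]=10  [0,4,5,6,7]=20  [1,2,3,4,6]=5  [1,2,3,6,7]=5  [2,3,4,6,7]=20  [2,3,5,6,7]=10  [3,4,5,6,7]=30
  size 6 → [0,2,3,5,6,7]=20  [0,3,4,5,6,7]=60  [1,2,3,4,6,7]=30  [1,2,3,5,6,7]=15  [2,3,4,5,6,7]=60
  first=0(b) contributes 105
  first=1(c) contributes 140
  first=4(o) contributes 35
|[w]| = 280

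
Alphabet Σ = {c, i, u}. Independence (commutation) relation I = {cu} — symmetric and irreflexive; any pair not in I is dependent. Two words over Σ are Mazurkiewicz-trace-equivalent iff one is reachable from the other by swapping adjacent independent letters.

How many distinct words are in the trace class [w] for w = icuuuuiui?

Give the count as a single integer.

5

drop 0:i onto floor
drop 1:c onto {0:i}
drop 2:u onto {0:i}
drop 3:u onto {2:u}
drop 4:u onto {3:u}
drop 5:u onto {4:u}
drop 6:i onto {1:c, 5:u}
drop 7:u onto {6:i}
drop 8:i onto {7:u}
ground layer = {0:i}
drop-orders for the pieces not yet dropped (sum over which currently-grounded one goes next):
  1 to go: {8} 1
  2 to go: {7,8} 1
  3 to go: {6,7,8} 1
  4 to go: {1,6,7,8} 1  {5,6,7,8} 1
  5 to go: {1,5,6,7,8} 2  {4,5,6,7,8} 1
  6 to go: {1,4,5,6,7,8} 3  {3,4,5,6,7,8} 1
  7 to go: {1,3,4,5,6,7,8} 4  {2,3,4,5,6,7,8} 1
  if 0:i drops first: 5 orders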